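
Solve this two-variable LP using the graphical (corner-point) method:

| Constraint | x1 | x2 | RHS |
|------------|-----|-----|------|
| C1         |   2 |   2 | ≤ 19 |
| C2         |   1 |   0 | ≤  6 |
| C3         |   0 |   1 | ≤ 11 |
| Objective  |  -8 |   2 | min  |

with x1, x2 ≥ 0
x1 = 6, x2 = 0, z = -48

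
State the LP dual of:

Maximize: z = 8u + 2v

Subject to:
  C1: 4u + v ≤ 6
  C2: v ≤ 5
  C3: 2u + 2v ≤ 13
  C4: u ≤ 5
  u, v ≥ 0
Minimize: z = 6y1 + 5y2 + 13y3 + 5y4

Subject to:
  C1: -4y1 - 2y3 - y4 ≤ -8
  C2: -y1 - y2 - 2y3 ≤ -2
  y1, y2, y3, y4 ≥ 0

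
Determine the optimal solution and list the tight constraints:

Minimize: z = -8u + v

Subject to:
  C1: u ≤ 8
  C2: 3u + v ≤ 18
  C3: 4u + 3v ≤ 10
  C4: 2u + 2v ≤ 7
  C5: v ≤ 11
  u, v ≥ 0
Optimal: u = 2.5, v = 0
Slack at optimum:
  C1: slack = 5.5
  C2: slack = 10.5
  C3: slack = 0 (binding)
  C4: slack = 2
  C5: slack = 11
  u ≥ 0: u = 2.5
  v ≥ 0: v = 0 (binding)
Binding constraints: C3, v ≥ 0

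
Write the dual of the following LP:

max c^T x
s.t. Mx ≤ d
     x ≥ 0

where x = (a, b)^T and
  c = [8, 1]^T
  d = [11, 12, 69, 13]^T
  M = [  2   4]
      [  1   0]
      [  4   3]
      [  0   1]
Minimize: z = 11y1 + 12y2 + 69y3 + 13y4

Subject to:
  C1: -2y1 - y2 - 4y3 ≤ -8
  C2: -4y1 - 3y3 - y4 ≤ -1
  y1, y2, y3, y4 ≥ 0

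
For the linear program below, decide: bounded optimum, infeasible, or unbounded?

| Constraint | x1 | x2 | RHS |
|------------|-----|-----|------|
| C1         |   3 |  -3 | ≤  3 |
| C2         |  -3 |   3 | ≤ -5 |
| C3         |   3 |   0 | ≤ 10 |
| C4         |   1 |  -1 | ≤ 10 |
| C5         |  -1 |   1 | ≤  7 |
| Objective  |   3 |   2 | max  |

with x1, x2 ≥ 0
C1 requires 3x1 - 3x2 ≤ 3, while C2 (-3x1 + 3x2 ≤ -5) is equivalent to 3x1 - 3x2 ≥ 5. Together they would need 5 ≤ 3x1 - 3x2 ≤ 3, which is impossible since 5 > 3. No point satisfies all constraints.

Infeasible — the constraint set is empty.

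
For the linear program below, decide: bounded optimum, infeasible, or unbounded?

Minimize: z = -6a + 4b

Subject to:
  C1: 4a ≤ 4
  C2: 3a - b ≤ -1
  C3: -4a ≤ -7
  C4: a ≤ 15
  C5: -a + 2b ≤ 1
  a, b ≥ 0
C1 requires 4a ≤ 4, while C3 (-4a ≤ -7) is equivalent to 4a ≥ 7. Together they would need 7 ≤ 4a ≤ 4, which is impossible since 7 > 4. No point satisfies all constraints.

Infeasible: no point satisfies all constraints simultaneously.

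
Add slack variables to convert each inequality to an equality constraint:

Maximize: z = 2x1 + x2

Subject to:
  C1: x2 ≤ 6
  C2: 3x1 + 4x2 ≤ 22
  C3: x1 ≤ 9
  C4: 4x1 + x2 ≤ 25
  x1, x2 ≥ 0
max z = 2x1 + x2

s.t.
  x2 + s1 = 6
  3x1 + 4x2 + s2 = 22
  x1 + s3 = 9
  4x1 + x2 + s4 = 25
  x1, x2, s1, s2, s3, s4 ≥ 0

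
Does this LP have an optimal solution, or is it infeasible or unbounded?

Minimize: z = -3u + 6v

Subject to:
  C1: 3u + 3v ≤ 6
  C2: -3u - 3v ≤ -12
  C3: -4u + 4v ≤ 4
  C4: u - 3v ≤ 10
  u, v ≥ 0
C1 requires 3u + 3v ≤ 6, while C2 (-3u - 3v ≤ -12) is equivalent to 3u + 3v ≥ 12. Together they would need 12 ≤ 3u + 3v ≤ 6, which is impossible since 12 > 6. No point satisfies all constraints.

The feasible region is empty; the LP is infeasible.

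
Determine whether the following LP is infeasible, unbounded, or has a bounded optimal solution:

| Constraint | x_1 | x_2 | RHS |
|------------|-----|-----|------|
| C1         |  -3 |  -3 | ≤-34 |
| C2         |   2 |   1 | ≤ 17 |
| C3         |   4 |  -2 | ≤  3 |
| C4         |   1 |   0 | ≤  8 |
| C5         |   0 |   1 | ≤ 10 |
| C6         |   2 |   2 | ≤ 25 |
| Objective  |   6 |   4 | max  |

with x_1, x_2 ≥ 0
The point (4.5, 8) satisfies every constraint, so the LP is feasible; the constraints give x_1 ≤ 8 and x_2 ≤ 10, which with x_1, x_2 ≥ 0 keep the feasible region inside a bounded box. A feasible, bounded LP attains a finite optimum at a vertex.

Evaluating z = 6x_1 + 4x_2 at each vertex:
  (4.278, 7.056): z = 53.89
  (4.625, 7.75): z = 58.75
  (4.5, 8): z = 59
  (2.5, 10): z = 55
  (1.333, 10): z = 48

Feasible with finite optimum z* = 59 at (4.5, 8).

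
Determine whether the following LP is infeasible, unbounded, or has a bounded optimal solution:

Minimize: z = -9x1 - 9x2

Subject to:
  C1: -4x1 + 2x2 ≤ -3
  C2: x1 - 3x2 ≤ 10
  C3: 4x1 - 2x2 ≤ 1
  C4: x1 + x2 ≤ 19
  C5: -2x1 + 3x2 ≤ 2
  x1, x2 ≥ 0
C3 requires 4x1 - 2x2 ≤ 1, while C1 (-4x1 + 2x2 ≤ -3) is equivalent to 4x1 - 2x2 ≥ 3. Together they would need 3 ≤ 4x1 - 2x2 ≤ 1, which is impossible since 3 > 1. No point satisfies all constraints.

Infeasible: no point satisfies all constraints simultaneously.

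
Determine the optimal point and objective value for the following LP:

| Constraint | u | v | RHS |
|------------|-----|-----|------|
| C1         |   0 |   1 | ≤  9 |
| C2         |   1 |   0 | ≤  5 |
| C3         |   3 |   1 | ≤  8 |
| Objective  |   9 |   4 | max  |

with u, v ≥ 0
Each vertex is the intersection of two constraint boundaries that also satisfies all remaining constraints:
  u = 0 and v = 0 → (0, 0)
  3u + v = 8 and v = 0 → (2.667, 0)
  3u + v = 8 and u = 0 → (0, 8)

Evaluating z = 9u + 4v at each vertex:
  (0, 0): z = 0
  (2.667, 0): z = 24
  (0, 8): z = 32

The maximum is at (0, 8) with z = 32.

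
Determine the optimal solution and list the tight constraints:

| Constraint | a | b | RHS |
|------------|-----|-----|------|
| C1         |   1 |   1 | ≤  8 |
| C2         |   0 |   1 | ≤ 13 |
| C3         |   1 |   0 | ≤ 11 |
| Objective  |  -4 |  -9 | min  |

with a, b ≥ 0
Optimal: a = 0, b = 8
Binding: C1, a ≥ 0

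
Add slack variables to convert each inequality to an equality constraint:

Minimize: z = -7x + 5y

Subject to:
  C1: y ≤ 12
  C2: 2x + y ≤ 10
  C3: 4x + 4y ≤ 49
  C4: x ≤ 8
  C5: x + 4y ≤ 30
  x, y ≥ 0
min z = -7x + 5y

s.t.
  y + s1 = 12
  2x + y + s2 = 10
  4x + 4y + s3 = 49
  x + s4 = 8
  x + 4y + s5 = 30
  x, y, s1, s2, s3, s4, s5 ≥ 0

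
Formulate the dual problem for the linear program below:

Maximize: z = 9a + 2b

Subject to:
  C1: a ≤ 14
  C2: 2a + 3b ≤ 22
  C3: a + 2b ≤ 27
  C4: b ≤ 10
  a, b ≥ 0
Minimize: z = 14y1 + 22y2 + 27y3 + 10y4

Subject to:
  C1: -y1 - 2y2 - y3 ≤ -9
  C2: -3y2 - 2y3 - y4 ≤ -2
  y1, y2, y3, y4 ≥ 0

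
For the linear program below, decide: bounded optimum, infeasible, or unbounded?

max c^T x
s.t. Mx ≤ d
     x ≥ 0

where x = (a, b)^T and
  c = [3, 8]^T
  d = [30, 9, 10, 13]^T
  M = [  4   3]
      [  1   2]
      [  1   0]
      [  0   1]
The point (0, 4.5) satisfies every constraint, so the LP is feasible; the constraints give a ≤ 10 and b ≤ 13, which with a, b ≥ 0 keep the feasible region inside a bounded box. A feasible, bounded LP attains a finite optimum at a vertex.

Evaluating z = 3a + 8b at each vertex:
  (0, 0): z = 0
  (7.5, 0): z = 22.5
  (6.6, 1.2): z = 29.4
  (0, 4.5): z = 36

Feasible with finite optimum z* = 36 at (0, 4.5).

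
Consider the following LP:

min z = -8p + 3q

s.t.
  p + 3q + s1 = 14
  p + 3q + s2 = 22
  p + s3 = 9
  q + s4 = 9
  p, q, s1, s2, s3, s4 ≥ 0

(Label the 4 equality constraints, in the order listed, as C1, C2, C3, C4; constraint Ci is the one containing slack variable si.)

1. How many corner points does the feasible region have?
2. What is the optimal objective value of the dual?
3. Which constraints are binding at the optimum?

1. 4
2. -72 (by strong duality, equal to the primal optimum)
3. C3, q ≥ 0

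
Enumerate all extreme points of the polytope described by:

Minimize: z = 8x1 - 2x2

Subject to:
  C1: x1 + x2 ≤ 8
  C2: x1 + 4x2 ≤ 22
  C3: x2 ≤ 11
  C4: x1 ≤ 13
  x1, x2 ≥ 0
Each vertex is the intersection of two constraint boundaries that also satisfies all remaining constraints:
  x1 = 0 and x2 = 0 → (0, 0)
  x1 + x2 = 8 and x2 = 0 → (8, 0)
  x1 + x2 = 8 and x1 + 4x2 = 22 → (3.333, 4.667)
  x1 + 4x2 = 22 and x1 = 0 → (0, 5.5)

Vertices: (0, 0), (8, 0), (3.333, 4.667), (0, 5.5)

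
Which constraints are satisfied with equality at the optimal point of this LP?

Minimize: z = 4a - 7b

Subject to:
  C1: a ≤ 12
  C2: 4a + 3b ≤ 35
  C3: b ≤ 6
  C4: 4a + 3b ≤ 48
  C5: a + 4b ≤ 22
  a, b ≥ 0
Optimal: a = 0, b = 5.5
Binding: C5, a ≥ 0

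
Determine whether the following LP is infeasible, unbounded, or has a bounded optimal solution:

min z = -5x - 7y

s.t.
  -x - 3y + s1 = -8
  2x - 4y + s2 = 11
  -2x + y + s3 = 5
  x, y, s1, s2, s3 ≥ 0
Feasible point: (0, 3) satisfies every constraint, so the LP is feasible.
Direction d = (1, 1): for each constraint row a, a·d ≤ 0 —
  (-1)(1) + (-3)(1) = -4 ≤ 0
  (2)(1) + (-4)(1) = -2 ≤ 0
  (-2)(1) + (1)(1) = -1 ≤ 0
and d ≥ 0, so (0, 3) + t·d stays feasible for every t ≥ 0. Along this ray z = -5x - 7y changes by -12 per unit t, so z → −∞.

The LP is unbounded; z can be made arbitrarily small.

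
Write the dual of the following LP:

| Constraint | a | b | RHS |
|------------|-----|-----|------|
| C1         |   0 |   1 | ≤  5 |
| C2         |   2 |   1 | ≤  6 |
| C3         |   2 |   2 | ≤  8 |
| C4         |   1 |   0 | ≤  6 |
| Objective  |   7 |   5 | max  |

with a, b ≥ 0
Minimize: z = 5y1 + 6y2 + 8y3 + 6y4

Subject to:
  C1: -2y2 - 2y3 - y4 ≤ -7
  C2: -y1 - y2 - 2y3 ≤ -5
  y1, y2, y3, y4 ≥ 0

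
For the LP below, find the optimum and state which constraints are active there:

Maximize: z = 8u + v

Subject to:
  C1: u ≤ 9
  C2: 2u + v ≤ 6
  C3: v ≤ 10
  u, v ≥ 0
Optimal: u = 3, v = 0
Binding: C2, v ≥ 0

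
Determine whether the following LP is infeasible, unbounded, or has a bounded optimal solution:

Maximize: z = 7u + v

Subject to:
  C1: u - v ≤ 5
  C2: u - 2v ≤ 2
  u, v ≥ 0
Feasible point: (0, 0) satisfies every constraint, so the LP is feasible.
Direction d = (0, 1): for each constraint row a, a·d ≤ 0 —
  (1)(0) + (-1)(1) = -1 ≤ 0
  (1)(0) + (-2)(1) = -2 ≤ 0
and d ≥ 0, so (0, 0) + t·d stays feasible for every t ≥ 0. Along this ray z = 7u + v changes by 1 per unit t, so z → +∞.

Unbounded — the objective can increase without bound over the feasible region.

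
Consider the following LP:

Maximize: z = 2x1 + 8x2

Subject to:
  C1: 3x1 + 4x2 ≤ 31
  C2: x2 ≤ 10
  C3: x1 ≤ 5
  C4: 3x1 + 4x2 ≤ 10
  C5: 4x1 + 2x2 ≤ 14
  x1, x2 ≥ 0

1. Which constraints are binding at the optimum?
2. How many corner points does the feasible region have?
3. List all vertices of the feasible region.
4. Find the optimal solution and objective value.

1. C4, x1 ≥ 0
2. 3
3. (0, 0), (3.333, 0), (0, 2.5)
4. x1 = 0, x2 = 2.5, z = 20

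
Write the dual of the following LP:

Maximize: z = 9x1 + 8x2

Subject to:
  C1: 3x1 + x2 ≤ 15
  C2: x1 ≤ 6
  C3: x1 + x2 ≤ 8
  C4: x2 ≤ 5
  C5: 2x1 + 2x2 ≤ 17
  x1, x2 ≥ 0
Minimize: z = 15y1 + 6y2 + 8y3 + 5y4 + 17y5

Subject to:
  C1: -3y1 - y2 - y3 - 2y5 ≤ -9
  C2: -y1 - y3 - y4 - 2y5 ≤ -8
  y1, y2, y3, y4, y5 ≥ 0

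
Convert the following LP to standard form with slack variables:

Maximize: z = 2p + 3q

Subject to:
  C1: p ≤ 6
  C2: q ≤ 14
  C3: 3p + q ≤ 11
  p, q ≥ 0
max z = 2p + 3q

s.t.
  p + s1 = 6
  q + s2 = 14
  3p + q + s3 = 11
  p, q, s1, s2, s3 ≥ 0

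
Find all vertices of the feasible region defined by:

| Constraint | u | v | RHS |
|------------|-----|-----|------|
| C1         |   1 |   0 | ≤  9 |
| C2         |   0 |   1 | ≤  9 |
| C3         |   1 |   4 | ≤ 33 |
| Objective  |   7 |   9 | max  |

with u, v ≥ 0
Each vertex is the intersection of two constraint boundaries that also satisfies all remaining constraints:
  u = 0 and v = 0 → (0, 0)
  u = 9 and v = 0 → (9, 0)
  u = 9 and u + 4v = 33 → (9, 6)
  u + 4v = 33 and u = 0 → (0, 8.25)

Vertices: (0, 0), (9, 0), (9, 6), (0, 8.25)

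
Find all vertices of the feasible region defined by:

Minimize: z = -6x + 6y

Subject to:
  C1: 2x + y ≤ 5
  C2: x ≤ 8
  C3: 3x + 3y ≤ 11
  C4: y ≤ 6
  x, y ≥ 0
Each vertex is the intersection of two constraint boundaries that also satisfies all remaining constraints:
  x = 0 and y = 0 → (0, 0)
  2x + y = 5 and y = 0 → (2.5, 0)
  2x + y = 5 and 3x + 3y = 11 → (1.333, 2.333)
  3x + 3y = 11 and x = 0 → (0, 3.667)

Vertices: (0, 0), (2.5, 0), (1.333, 2.333), (0, 3.667)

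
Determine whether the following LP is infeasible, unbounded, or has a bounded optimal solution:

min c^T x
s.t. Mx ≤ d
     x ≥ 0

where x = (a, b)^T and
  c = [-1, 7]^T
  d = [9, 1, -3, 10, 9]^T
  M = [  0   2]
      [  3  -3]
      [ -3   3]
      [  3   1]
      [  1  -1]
One constraint requires 3a - 3b ≤ 1, while the constraint -3a + 3b ≤ -3 is equivalent to 3a - 3b ≥ 3. Together they would need 3 ≤ 3a - 3b ≤ 1, which is impossible since 3 > 1. No point satisfies all constraints.

Infeasible: no point satisfies all constraints simultaneously.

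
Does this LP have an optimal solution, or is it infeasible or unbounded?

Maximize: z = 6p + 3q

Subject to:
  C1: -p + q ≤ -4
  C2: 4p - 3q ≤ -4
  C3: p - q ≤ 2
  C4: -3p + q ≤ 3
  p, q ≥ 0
C3 requires p - q ≤ 2, while C1 (-p + q ≤ -4) is equivalent to p - q ≥ 4. Together they would need 4 ≤ p - q ≤ 2, which is impossible since 4 > 2. No point satisfies all constraints.

Infeasible — the constraint set is empty.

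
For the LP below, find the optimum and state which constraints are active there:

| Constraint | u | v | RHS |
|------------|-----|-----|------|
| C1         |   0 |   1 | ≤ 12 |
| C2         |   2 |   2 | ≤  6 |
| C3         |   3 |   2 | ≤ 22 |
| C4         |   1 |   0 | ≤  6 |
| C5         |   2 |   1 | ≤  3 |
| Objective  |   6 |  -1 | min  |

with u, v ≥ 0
Optimal: u = 0, v = 3
Slack at optimum:
  C1: slack = 9
  C2: slack = 0 (binding)
  C3: slack = 16
  C4: slack = 6
  C5: slack = 0 (binding)
  u ≥ 0: u = 0 (binding)
  v ≥ 0: v = 3
Binding constraints: C2, C5, u ≥ 0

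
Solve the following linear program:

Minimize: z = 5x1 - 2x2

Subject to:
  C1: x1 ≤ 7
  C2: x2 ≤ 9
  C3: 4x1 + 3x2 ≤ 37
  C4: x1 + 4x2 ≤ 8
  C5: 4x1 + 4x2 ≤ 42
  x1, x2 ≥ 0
Each vertex is the intersection of two constraint boundaries that also satisfies all remaining constraints:
  x1 = 0 and x2 = 0 → (0, 0)
  x1 = 7 and x2 = 0 → (7, 0)
  x1 = 7 and x1 + 4x2 = 8 → (7, 0.25)
  x1 + 4x2 = 8 and x1 = 0 → (0, 2)

Evaluating z = 5x1 - 2x2 at each vertex:
  (0, 0): z = 0
  (7, 0): z = 35
  (7, 0.25): z = 34.5
  (0, 2): z = -4

The minimum is at (0, 2) with z = -4.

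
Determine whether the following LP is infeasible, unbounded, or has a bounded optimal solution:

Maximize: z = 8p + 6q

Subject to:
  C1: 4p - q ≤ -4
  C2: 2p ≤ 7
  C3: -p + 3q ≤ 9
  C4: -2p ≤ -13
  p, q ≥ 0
C2 requires 2p ≤ 7, while C4 (-2p ≤ -13) is equivalent to 2p ≥ 13. Together they would need 13 ≤ 2p ≤ 7, which is impossible since 13 > 7. No point satisfies all constraints.

The feasible region is empty; the LP is infeasible.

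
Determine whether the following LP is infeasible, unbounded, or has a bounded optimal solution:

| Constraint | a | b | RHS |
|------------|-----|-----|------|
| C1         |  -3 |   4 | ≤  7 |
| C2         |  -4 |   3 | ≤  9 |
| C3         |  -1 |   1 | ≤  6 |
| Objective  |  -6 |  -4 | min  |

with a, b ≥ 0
Feasible point: (0, 0) satisfies every constraint, so the LP is feasible.
Direction d = (1, 0): for each constraint row a, a·d ≤ 0 —
  (-3)(1) + (4)(0) = -3 ≤ 0
  (-4)(1) + (3)(0) = -4 ≤ 0
  (-1)(1) + (1)(0) = -1 ≤ 0
and d ≥ 0, so (0, 0) + t·d stays feasible for every t ≥ 0. Along this ray z = -6a - 4b changes by -6 per unit t, so z → −∞.

Unbounded — the objective can decrease without bound over the feasible region.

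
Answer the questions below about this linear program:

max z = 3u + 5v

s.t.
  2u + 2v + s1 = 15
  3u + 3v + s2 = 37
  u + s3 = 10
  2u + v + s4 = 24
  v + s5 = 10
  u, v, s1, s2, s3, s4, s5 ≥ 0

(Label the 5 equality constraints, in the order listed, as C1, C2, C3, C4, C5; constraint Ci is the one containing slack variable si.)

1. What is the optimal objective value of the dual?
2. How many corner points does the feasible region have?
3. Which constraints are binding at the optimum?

1. 37.5 (by strong duality, equal to the primal optimum)
2. 3
3. C1, u ≥ 0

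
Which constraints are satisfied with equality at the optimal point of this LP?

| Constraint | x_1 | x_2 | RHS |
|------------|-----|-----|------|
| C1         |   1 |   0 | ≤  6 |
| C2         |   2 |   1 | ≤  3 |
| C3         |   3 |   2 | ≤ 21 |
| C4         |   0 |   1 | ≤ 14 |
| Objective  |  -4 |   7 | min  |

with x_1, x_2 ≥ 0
Optimal: x_1 = 1.5, x_2 = 0
Slack at optimum:
  C1: slack = 4.5
  C2: slack = 0 (binding)
  C3: slack = 16.5
  C4: slack = 14
  x_1 ≥ 0: x_1 = 1.5
  x_2 ≥ 0: x_2 = 0 (binding)
Binding constraints: C2, x_2 ≥ 0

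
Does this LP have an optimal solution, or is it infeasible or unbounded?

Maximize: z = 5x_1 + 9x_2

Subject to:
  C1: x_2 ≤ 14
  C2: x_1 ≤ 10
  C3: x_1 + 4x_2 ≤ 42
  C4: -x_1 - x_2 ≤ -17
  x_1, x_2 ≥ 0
The point (10, 8) satisfies every constraint, so the LP is feasible; the constraints give x_1 ≤ 10 and x_2 ≤ 14, which with x_1, x_2 ≥ 0 keep the feasible region inside a bounded box. A feasible, bounded LP attains a finite optimum at a vertex.

Evaluating z = 5x_1 + 9x_2 at each vertex:
  (10, 7): z = 113
  (10, 8): z = 122
  (8.667, 8.333): z = 118.3

Bounded optimum: z* = 122 at (10, 8).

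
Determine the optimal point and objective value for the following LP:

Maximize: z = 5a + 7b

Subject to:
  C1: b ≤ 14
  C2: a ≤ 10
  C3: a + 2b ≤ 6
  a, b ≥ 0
a = 6, b = 0, z = 30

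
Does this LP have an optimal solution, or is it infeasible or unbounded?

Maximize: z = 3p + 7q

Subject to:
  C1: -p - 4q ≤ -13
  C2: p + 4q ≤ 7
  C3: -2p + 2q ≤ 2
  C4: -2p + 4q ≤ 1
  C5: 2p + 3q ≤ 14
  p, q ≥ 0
C2 requires p + 4q ≤ 7, while C1 (-p - 4q ≤ -13) is equivalent to p + 4q ≥ 13. Together they would need 13 ≤ p + 4q ≤ 7, which is impossible since 13 > 7. No point satisfies all constraints.

Infeasible — the constraint set is empty.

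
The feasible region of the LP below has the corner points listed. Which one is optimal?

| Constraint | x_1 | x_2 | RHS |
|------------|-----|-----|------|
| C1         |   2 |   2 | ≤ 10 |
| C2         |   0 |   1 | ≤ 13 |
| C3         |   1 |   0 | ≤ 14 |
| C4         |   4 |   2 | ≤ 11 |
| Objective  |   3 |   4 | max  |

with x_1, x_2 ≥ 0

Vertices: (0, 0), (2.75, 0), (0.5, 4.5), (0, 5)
(0, 5) with z = 20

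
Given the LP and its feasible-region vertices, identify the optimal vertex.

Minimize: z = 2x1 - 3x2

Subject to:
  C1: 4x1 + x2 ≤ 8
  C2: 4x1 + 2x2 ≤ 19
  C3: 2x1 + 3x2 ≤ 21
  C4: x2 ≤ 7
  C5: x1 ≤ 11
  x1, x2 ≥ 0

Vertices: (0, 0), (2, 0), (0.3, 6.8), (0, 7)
(0, 7) with z = -21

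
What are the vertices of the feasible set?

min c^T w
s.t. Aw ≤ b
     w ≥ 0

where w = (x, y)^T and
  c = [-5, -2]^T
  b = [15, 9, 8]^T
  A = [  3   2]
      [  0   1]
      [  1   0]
Each vertex is the intersection of two constraint boundaries that also satisfies all remaining constraints:
  x = 0 and y = 0 → (0, 0)
  3x + 2y = 15 and y = 0 → (5, 0)
  3x + 2y = 15 and x = 0 → (0, 7.5)

Vertices: (0, 0), (5, 0), (0, 7.5)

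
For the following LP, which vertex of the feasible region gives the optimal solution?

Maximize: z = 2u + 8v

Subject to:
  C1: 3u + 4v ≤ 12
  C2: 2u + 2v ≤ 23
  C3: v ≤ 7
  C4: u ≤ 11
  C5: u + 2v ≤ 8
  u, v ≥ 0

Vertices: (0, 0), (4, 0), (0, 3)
Evaluating z = 2u + 8v at each vertex:
  (0, 0): z = 0
  (4, 0): z = 8
  (0, 3): z = 24

The largest value is z = 24, attained at (0, 3).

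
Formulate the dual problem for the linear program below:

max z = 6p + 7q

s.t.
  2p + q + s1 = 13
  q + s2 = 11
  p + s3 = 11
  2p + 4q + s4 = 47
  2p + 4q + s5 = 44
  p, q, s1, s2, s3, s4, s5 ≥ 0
Minimize: z = 13y1 + 11y2 + 11y3 + 47y4 + 44y5

Subject to:
  C1: -2y1 - y3 - 2y4 - 2y5 ≤ -6
  C2: -y1 - y2 - 4y4 - 4y5 ≤ -7
  y1, y2, y3, y4, y5 ≥ 0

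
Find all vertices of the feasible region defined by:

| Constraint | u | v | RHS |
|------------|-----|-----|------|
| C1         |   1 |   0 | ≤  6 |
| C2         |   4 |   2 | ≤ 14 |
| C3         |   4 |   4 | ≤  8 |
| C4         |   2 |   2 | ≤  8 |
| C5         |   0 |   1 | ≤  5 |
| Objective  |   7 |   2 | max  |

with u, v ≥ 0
Each vertex is the intersection of two constraint boundaries that also satisfies all remaining constraints:
  u = 0 and v = 0 → (0, 0)
  4u + 4v = 8 and v = 0 → (2, 0)
  4u + 4v = 8 and u = 0 → (0, 2)

Vertices: (0, 0), (2, 0), (0, 2)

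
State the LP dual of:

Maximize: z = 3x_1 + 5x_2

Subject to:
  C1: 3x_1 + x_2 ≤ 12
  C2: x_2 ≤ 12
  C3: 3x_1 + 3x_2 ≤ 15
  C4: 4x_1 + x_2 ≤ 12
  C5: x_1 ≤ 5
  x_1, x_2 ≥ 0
Minimize: z = 12y1 + 12y2 + 15y3 + 12y4 + 5y5

Subject to:
  C1: -3y1 - 3y3 - 4y4 - y5 ≤ -3
  C2: -y1 - y2 - 3y3 - y4 ≤ -5
  y1, y2, y3, y4, y5 ≥ 0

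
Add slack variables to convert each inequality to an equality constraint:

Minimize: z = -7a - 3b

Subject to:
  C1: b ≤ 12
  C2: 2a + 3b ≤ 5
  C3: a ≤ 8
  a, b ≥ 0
min z = -7a - 3b

s.t.
  b + s1 = 12
  2a + 3b + s2 = 5
  a + s3 = 8
  a, b, s1, s2, s3 ≥ 0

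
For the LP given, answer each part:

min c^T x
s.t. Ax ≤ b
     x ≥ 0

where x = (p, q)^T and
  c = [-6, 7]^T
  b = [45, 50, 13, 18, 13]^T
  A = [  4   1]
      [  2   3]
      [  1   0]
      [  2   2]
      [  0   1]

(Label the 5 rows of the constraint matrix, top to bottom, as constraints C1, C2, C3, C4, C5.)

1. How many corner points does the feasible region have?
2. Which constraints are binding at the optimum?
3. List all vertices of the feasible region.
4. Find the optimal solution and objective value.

1. 3
2. C4, q ≥ 0
3. (0, 0), (9, 0), (0, 9)
4. p = 9, q = 0, z = -54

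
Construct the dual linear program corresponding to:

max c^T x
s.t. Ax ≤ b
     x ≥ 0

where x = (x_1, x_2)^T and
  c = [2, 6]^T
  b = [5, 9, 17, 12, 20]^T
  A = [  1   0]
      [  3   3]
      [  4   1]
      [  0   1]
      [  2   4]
Minimize: z = 5y1 + 9y2 + 17y3 + 12y4 + 20y5

Subject to:
  C1: -y1 - 3y2 - 4y3 - 2y5 ≤ -2
  C2: -3y2 - y3 - y4 - 4y5 ≤ -6
  y1, y2, y3, y4, y5 ≥ 0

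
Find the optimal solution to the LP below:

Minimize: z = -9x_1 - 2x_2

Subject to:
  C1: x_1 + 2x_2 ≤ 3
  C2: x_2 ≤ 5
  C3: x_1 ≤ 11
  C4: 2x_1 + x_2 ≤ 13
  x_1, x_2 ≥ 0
x_1 = 3, x_2 = 0, z = -27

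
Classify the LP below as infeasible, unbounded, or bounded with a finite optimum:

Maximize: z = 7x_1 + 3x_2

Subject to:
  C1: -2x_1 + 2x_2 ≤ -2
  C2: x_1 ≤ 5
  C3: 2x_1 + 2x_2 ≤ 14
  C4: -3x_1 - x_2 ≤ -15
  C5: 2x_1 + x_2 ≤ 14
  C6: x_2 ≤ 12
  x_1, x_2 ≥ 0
The point (5, 2) satisfies every constraint, so the LP is feasible; the constraints give x_1 ≤ 5 and x_2 ≤ 12, which with x_1, x_2 ≥ 0 keep the feasible region inside a bounded box. A feasible, bounded LP attains a finite optimum at a vertex.

Evaluating z = 7x_1 + 3x_2 at each vertex:
  (5, 0): z = 35
  (5, 2): z = 41
  (4, 3): z = 37

The LP has an optimal solution: (5, 2) with z = 41.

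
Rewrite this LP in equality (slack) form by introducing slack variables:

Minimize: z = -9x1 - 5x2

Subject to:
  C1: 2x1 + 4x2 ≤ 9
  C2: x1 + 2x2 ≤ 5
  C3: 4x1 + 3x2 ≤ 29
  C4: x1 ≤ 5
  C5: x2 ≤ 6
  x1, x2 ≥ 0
min z = -9x1 - 5x2

s.t.
  2x1 + 4x2 + s1 = 9
  x1 + 2x2 + s2 = 5
  4x1 + 3x2 + s3 = 29
  x1 + s4 = 5
  x2 + s5 = 6
  x1, x2, s1, s2, s3, s4, s5 ≥ 0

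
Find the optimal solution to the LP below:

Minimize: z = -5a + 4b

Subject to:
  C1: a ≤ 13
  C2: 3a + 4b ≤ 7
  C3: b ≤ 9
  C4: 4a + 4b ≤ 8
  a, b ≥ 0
a = 2, b = 0, z = -10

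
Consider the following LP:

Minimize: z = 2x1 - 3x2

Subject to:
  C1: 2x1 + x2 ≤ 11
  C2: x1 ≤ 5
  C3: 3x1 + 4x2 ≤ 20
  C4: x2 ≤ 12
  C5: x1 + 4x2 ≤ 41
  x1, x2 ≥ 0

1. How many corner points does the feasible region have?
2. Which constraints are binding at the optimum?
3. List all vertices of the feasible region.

1. 5
2. C3, x1 ≥ 0
3. (0, 0), (5, 0), (5, 1), (4.8, 1.4), (0, 5)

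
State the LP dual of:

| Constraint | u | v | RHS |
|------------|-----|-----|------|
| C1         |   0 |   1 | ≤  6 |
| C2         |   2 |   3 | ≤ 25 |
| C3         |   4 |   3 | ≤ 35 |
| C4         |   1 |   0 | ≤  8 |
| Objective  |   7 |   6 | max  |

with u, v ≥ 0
Minimize: z = 6y1 + 25y2 + 35y3 + 8y4

Subject to:
  C1: -2y2 - 4y3 - y4 ≤ -7
  C2: -y1 - 3y2 - 3y3 ≤ -6
  y1, y2, y3, y4 ≥ 0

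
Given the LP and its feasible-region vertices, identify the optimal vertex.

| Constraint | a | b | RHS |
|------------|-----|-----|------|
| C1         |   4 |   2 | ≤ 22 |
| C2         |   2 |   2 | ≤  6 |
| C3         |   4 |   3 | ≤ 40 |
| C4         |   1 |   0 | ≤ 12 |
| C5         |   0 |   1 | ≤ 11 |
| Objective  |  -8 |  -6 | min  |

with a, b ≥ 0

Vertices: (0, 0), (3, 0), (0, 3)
(3, 0) with z = -24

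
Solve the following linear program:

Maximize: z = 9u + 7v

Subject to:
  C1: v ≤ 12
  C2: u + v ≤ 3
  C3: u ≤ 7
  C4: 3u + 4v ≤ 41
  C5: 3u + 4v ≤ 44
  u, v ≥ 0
u = 3, v = 0, z = 27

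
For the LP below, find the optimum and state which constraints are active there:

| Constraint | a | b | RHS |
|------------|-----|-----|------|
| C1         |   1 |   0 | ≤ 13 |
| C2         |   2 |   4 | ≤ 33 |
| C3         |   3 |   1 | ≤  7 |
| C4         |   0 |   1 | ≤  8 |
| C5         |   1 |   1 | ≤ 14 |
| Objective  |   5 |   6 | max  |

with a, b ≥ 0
Optimal: a = 0, b = 7
Binding: C3, a ≥ 0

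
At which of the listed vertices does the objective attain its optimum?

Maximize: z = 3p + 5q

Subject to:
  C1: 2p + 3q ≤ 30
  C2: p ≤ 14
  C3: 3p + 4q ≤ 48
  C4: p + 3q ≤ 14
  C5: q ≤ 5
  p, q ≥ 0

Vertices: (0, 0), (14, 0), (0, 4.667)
Evaluating z = 3p + 5q at each vertex:
  (0, 0): z = 0
  (14, 0): z = 42
  (0, 4.667): z = 23.33

The largest value is z = 42, attained at (14, 0).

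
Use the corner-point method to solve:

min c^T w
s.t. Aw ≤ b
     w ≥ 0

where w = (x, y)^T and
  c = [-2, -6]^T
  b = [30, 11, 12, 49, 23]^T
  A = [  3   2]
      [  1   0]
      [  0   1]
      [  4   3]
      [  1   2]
Each vertex is the intersection of two constraint boundaries that also satisfies all remaining constraints:
  x = 0 and y = 0 → (0, 0)
  3x + 2y = 30 and y = 0 → (10, 0)
  3x + 2y = 30 and x + 2y = 23 → (3.5, 9.75)
  x + 2y = 23 and x = 0 → (0, 11.5)

Evaluating z = -2x - 6y at each vertex:
  (0, 0): z = 0
  (10, 0): z = -20
  (3.5, 9.75): z = -65.5
  (0, 11.5): z = -69

The minimum is at (0, 11.5) with z = -69.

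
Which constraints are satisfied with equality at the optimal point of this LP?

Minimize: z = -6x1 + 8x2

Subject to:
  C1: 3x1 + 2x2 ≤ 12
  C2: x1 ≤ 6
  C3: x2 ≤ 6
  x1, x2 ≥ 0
Optimal: x1 = 4, x2 = 0
Slack at optimum:
  C1: slack = 0 (binding)
  C2: slack = 2
  C3: slack = 6
  x1 ≥ 0: x1 = 4
  x2 ≥ 0: x2 = 0 (binding)
Binding constraints: C1, x2 ≥ 0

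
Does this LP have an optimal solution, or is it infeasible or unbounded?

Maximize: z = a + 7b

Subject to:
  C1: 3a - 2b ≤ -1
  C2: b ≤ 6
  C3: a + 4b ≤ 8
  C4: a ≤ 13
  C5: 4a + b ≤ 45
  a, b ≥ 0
The point (0, 2) satisfies every constraint, so the LP is feasible; the constraints give a ≤ 13 and b ≤ 6, which with a, b ≥ 0 keep the feasible region inside a bounded box. A feasible, bounded LP attains a finite optimum at a vertex.

Evaluating z = a + 7b at each vertex:
  (0, 0.5): z = 3.5
  (0.8571, 1.786): z = 13.36
  (0, 2): z = 14

Feasible with finite optimum z* = 14 at (0, 2).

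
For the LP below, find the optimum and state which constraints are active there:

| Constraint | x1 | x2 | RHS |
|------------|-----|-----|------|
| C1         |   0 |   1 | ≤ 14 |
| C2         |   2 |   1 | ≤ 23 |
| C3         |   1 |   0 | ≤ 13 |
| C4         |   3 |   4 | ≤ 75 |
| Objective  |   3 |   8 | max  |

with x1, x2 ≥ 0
Optimal: x1 = 4.5, x2 = 14
Slack at optimum:
  C1: slack = 0 (binding)
  C2: slack = 0 (binding)
  C3: slack = 8.5
  C4: slack = 5.5
  x1 ≥ 0: x1 = 4.5
  x2 ≥ 0: x2 = 14
Binding constraints: C1, C2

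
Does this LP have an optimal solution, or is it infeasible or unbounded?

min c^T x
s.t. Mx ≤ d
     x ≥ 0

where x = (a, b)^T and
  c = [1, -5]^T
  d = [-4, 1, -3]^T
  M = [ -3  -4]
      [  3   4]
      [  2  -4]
One constraint requires 3a + 4b ≤ 1, while the constraint -3a - 4b ≤ -4 is equivalent to 3a + 4b ≥ 4. Together they would need 4 ≤ 3a + 4b ≤ 1, which is impossible since 4 > 1. No point satisfies all constraints.

The feasible region is empty; the LP is infeasible.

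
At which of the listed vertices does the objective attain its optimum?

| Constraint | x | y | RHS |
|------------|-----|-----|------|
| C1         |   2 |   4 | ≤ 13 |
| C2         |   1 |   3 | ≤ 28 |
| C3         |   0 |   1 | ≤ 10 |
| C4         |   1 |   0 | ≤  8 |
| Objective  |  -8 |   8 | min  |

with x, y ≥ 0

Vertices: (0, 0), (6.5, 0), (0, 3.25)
(6.5, 0) with z = -52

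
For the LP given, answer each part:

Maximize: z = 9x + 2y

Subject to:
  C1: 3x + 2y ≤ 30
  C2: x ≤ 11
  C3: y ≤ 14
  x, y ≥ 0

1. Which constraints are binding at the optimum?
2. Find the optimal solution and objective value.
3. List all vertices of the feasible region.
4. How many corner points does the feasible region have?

1. C1, y ≥ 0
2. x = 10, y = 0, z = 90
3. (0, 0), (10, 0), (0.6667, 14), (0, 14)
4. 4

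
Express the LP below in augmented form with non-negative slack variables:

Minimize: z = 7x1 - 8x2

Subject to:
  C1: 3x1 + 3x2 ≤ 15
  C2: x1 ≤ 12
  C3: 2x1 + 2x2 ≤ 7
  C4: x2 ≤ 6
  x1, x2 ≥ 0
min z = 7x1 - 8x2

s.t.
  3x1 + 3x2 + s1 = 15
  x1 + s2 = 12
  2x1 + 2x2 + s3 = 7
  x2 + s4 = 6
  x1, x2, s1, s2, s3, s4 ≥ 0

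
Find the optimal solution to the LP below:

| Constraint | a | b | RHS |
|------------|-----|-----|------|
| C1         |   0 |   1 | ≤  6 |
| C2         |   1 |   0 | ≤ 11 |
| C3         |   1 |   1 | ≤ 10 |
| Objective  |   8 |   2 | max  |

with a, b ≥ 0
a = 10, b = 0, z = 80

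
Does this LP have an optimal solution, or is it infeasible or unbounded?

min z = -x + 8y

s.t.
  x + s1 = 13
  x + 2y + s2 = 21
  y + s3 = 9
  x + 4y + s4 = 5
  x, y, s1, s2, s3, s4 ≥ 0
The point (5, 0) satisfies every constraint, so the LP is feasible; the constraints give x ≤ 13 and y ≤ 9, which with x, y ≥ 0 keep the feasible region inside a bounded box. A feasible, bounded LP attains a finite optimum at a vertex.

Feasible with finite optimum z* = -5 at (5, 0).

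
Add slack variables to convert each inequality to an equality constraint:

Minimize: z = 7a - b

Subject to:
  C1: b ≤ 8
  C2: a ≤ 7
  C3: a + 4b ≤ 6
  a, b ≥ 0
min z = 7a - b

s.t.
  b + s1 = 8
  a + s2 = 7
  a + 4b + s3 = 6
  a, b, s1, s2, s3 ≥ 0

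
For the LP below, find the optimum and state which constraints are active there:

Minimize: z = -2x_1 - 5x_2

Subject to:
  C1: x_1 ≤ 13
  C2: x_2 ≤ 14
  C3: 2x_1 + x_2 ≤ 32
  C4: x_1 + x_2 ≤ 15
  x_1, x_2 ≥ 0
Optimal: x_1 = 1, x_2 = 14
Slack at optimum:
  C1: slack = 12
  C2: slack = 0 (binding)
  C3: slack = 16
  C4: slack = 0 (binding)
  x_1 ≥ 0: x_1 = 1
  x_2 ≥ 0: x_2 = 14
Binding constraints: C2, C4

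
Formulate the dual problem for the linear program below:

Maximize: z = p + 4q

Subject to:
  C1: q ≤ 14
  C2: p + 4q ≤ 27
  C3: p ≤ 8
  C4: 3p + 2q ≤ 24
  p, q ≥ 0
Minimize: z = 14y1 + 27y2 + 8y3 + 24y4

Subject to:
  C1: -y2 - y3 - 3y4 ≤ -1
  C2: -y1 - 4y2 - 2y4 ≤ -4
  y1, y2, y3, y4 ≥ 0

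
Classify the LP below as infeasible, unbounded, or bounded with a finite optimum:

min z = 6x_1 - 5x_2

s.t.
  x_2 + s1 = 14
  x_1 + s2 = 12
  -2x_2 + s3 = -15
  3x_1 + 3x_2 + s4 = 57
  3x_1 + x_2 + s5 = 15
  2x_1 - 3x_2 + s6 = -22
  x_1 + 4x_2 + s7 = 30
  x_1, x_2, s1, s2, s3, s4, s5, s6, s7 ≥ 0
The point (0, 7.5) satisfies every constraint, so the LP is feasible; the constraints give x_1 ≤ 12 and x_2 ≤ 14, which with x_1, x_2 ≥ 0 keep the feasible region inside a bounded box. A feasible, bounded LP attains a finite optimum at a vertex.

Evaluating z = 6x_1 - 5x_2 at each vertex:
  (0, 7.5): z = -37.5

The LP has an optimal solution: (0, 7.5) with z = -37.5.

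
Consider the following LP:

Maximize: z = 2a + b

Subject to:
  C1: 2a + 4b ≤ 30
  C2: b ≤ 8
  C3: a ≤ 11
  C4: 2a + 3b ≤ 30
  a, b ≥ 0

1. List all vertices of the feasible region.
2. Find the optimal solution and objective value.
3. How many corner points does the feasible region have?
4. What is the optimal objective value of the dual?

1. (0, 0), (11, 0), (11, 2), (0, 7.5)
2. a = 11, b = 2, z = 24
3. 4
4. 24 (by strong duality, equal to the primal optimum)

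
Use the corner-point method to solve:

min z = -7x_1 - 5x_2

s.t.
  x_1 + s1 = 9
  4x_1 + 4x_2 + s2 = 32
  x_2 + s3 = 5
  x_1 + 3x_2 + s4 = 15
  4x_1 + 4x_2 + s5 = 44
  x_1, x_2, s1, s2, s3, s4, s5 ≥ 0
x_1 = 8, x_2 = 0, z = -56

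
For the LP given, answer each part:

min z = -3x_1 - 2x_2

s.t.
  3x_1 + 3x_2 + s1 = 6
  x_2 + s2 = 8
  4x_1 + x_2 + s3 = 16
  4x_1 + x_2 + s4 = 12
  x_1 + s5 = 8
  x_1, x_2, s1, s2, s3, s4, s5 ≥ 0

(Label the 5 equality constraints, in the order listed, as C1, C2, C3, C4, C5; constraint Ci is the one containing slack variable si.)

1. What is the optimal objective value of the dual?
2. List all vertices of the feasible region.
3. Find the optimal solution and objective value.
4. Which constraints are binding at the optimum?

1. -6 (by strong duality, equal to the primal optimum)
2. (0, 0), (2, 0), (0, 2)
3. x_1 = 2, x_2 = 0, z = -6
4. C1, x_2 ≥ 0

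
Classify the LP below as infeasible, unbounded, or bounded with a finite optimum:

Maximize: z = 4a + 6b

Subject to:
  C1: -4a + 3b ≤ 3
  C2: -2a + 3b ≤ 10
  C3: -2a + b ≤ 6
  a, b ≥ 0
Feasible point: (0, 0) satisfies every constraint, so the LP is feasible.
Direction d = (1, 0): for each constraint row a, a·d ≤ 0 —
  (-4)(1) + (3)(0) = -4 ≤ 0
  (-2)(1) + (3)(0) = -2 ≤ 0
  (-2)(1) + (1)(0) = -2 ≤ 0
and d ≥ 0, so (0, 0) + t·d stays feasible for every t ≥ 0. Along this ray z = 4a + 6b changes by 4 per unit t, so z → +∞.

The LP is unbounded; z can be made arbitrarily large.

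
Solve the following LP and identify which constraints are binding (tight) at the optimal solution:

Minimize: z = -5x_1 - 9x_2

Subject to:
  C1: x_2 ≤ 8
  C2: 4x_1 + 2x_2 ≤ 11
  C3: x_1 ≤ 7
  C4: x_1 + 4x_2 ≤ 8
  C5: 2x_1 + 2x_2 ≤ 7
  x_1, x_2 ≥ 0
Optimal: x_1 = 2, x_2 = 1.5
Slack at optimum:
  C1: slack = 6.5
  C2: slack = 0 (binding)
  C3: slack = 5
  C4: slack = 0 (binding)
  C5: slack = 0 (binding)
  x_1 ≥ 0: x_1 = 2
  x_2 ≥ 0: x_2 = 1.5
Binding constraints: C2, C4, C5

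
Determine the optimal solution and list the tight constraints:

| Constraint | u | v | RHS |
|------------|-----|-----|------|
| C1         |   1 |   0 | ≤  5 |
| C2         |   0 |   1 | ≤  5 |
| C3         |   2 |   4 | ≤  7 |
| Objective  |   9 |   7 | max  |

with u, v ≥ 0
Optimal: u = 3.5, v = 0
Slack at optimum:
  C1: slack = 1.5
  C2: slack = 5
  C3: slack = 0 (binding)
  u ≥ 0: u = 3.5
  v ≥ 0: v = 0 (binding)
Binding constraints: C3, v ≥ 0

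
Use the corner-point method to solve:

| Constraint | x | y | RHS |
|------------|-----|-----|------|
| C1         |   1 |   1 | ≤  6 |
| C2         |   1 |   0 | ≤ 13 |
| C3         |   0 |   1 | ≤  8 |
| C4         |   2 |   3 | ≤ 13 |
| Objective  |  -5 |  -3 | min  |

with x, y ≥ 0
x = 6, y = 0, z = -30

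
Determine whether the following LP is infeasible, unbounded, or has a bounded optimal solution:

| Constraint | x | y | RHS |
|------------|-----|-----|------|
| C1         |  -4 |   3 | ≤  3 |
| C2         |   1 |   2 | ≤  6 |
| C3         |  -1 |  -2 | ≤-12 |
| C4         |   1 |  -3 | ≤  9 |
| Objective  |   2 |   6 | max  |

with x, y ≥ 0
C2 requires x + 2y ≤ 6, while C3 (-x - 2y ≤ -12) is equivalent to x + 2y ≥ 12. Together they would need 12 ≤ x + 2y ≤ 6, which is impossible since 12 > 6. No point satisfies all constraints.

Infeasible: no point satisfies all constraints simultaneously.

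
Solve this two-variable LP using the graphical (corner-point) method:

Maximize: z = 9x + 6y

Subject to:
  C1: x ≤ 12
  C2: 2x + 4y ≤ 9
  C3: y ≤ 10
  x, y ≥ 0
x = 4.5, y = 0, z = 40.5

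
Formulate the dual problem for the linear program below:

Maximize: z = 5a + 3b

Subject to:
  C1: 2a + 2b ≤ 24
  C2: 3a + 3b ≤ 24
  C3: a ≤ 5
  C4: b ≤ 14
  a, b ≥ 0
Minimize: z = 24y1 + 24y2 + 5y3 + 14y4

Subject to:
  C1: -2y1 - 3y2 - y3 ≤ -5
  C2: -2y1 - 3y2 - y4 ≤ -3
  y1, y2, y3, y4 ≥ 0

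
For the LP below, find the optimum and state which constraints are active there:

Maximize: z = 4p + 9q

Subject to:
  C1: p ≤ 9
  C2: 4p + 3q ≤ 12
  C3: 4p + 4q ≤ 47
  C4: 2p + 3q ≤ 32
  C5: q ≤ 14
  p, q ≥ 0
Optimal: p = 0, q = 4
Slack at optimum:
  C1: slack = 9
  C2: slack = 0 (binding)
  C3: slack = 31
  C4: slack = 20
  C5: slack = 10
  p ≥ 0: p = 0 (binding)
  q ≥ 0: q = 4
Binding constraints: C2, p ≥ 0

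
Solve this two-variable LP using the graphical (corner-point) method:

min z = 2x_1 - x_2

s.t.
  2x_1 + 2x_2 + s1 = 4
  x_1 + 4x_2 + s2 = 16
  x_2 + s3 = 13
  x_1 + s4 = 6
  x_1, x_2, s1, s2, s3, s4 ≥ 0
Each vertex is the intersection of two constraint boundaries that also satisfies all remaining constraints:
  x_1 = 0 and x_2 = 0 → (0, 0)
  2x_1 + 2x_2 = 4 and x_2 = 0 → (2, 0)
  2x_1 + 2x_2 = 4 and x_1 = 0 → (0, 2)

Evaluating z = 2x_1 - x_2 at each vertex:
  (0, 0): z = 0
  (2, 0): z = 4
  (0, 2): z = -2

The minimum is at (0, 2) with z = -2.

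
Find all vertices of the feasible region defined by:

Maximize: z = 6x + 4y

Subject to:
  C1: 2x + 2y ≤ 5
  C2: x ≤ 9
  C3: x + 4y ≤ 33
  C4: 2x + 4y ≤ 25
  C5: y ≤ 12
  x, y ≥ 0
Each vertex is the intersection of two constraint boundaries that also satisfies all remaining constraints:
  x = 0 and y = 0 → (0, 0)
  2x + 2y = 5 and y = 0 → (2.5, 0)
  2x + 2y = 5 and x = 0 → (0, 2.5)

Vertices: (0, 0), (2.5, 0), (0, 2.5)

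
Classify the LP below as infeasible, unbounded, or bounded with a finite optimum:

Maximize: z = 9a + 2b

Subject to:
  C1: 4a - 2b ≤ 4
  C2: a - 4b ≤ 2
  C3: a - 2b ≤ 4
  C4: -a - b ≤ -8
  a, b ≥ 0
Feasible point: (0, 8) satisfies every constraint, so the LP is feasible.
Direction d = (0, 1): for each constraint row a, a·d ≤ 0 —
  (4)(0) + (-2)(1) = -2 ≤ 0
  (1)(0) + (-4)(1) = -4 ≤ 0
  (1)(0) + (-2)(1) = -2 ≤ 0
  (-1)(0) + (-1)(1) = -1 ≤ 0
and d ≥ 0, so (0, 8) + t·d stays feasible for every t ≥ 0. Along this ray z = 9a + 2b changes by 2 per unit t, so z → +∞.

The LP is unbounded; z can be made arbitrarily large.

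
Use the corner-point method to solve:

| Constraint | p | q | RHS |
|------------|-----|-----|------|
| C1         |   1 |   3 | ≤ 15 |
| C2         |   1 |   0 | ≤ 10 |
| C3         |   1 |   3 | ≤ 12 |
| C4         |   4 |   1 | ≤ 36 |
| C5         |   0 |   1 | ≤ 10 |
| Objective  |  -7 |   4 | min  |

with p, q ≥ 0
p = 9, q = 0, z = -63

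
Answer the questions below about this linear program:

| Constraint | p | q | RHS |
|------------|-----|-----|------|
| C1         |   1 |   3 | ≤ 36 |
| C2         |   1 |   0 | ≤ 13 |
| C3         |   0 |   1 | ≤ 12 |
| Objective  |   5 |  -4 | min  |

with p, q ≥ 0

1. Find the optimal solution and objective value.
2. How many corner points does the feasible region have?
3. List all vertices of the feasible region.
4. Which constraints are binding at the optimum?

1. p = 0, q = 12, z = -48
2. 4
3. (0, 0), (13, 0), (13, 7.667), (0, 12)
4. C1, C3, p ≥ 0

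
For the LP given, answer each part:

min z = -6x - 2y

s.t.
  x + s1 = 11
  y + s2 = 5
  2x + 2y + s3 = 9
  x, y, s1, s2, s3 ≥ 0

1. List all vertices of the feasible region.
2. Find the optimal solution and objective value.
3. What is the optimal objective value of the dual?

1. (0, 0), (4.5, 0), (0, 4.5)
2. x = 4.5, y = 0, z = -27
3. -27 (by strong duality, equal to the primal optimum)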